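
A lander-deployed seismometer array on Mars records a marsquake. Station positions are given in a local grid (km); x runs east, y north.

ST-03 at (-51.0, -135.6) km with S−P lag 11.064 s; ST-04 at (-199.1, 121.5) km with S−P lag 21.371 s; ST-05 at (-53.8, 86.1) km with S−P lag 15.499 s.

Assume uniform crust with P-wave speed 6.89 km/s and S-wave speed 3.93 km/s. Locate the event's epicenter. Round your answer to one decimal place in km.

-101.0 km east, -47.6 km north

Distance from S−P lag: d = Δt · v_P v_S / (v_P − v_S) = Δt · (6.89·3.93)/(6.89−3.93) ≈ 9.1479·Δt.
So d_ST-03 = 101.21, d_ST-04 = 195.50, d_ST-05 = 141.78 km.
Circle about each station: (x + 51.0)² + (y + 135.6)² = 101.21²; (x + 199.1)² + (y − 121.5)² = 195.50²; (x + 53.8)² + (y − 86.1)² = 141.78².
Subtracting pairs of circle equations eliminates x²+y² and gives linear equations (the radical axes):
-296.2 x + 514.2 y = 5437.91
-5.6 x + 443.4 y = -20538.81
Solving the 2×2 system: x ≈ -101.0, y ≈ -47.6 km.
Check against ST-03 (with the unrounded x, y): √((x + 51.0)²+(y + 135.6)²) = 101.21 ≈ 101.21 km. ✓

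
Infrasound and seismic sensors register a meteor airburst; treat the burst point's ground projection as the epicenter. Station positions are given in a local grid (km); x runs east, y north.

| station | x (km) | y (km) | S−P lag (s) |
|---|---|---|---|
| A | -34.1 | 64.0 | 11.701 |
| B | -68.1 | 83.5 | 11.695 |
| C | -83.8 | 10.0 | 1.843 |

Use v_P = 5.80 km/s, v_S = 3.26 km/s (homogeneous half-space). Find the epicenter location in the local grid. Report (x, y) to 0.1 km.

Distance from S−P lag: d = Δt · v_P v_S / (v_P − v_S) = Δt · (5.80·3.26)/(5.80−3.26) ≈ 7.4441·Δt.
So d_A = 87.10, d_B = 87.06, d_C = 13.72 km.
Circle about each station: (x + 34.1)² + (y − 64.0)² = 87.10²; (x + 68.1)² + (y − 83.5)² = 87.06²; (x + 83.8)² + (y − 10.0)² = 13.72².
Subtracting pairs of circle equations eliminates x²+y² and gives linear equations (the radical axes):
-68.0 x + 39.0 y = 6358.02
-99.4 x − 108.0 y = 9261.80
Solving the 2×2 system: x ≈ -93.4, y ≈ 0.2 km.

x ≈ -93.4 km, y ≈ 0.2 km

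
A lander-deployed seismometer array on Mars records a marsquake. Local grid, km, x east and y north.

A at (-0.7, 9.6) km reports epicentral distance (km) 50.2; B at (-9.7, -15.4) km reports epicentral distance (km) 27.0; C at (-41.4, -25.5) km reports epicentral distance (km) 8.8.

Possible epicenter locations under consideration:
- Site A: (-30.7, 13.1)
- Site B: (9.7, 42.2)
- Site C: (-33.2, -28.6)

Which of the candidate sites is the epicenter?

Site C

For each candidate, compare |candidate − station| to the reported distance:
Site A: residuals A 20.0, B 8.4, C 31.3 → max 31.3 km
Site B: residuals A 16.0, B 33.8, C 76.0 → max 76.0 km
Site C: residuals A 0.0, B 0.0, C 0.0 → max 0.0 km
Only Site C has all residuals ≈ 0.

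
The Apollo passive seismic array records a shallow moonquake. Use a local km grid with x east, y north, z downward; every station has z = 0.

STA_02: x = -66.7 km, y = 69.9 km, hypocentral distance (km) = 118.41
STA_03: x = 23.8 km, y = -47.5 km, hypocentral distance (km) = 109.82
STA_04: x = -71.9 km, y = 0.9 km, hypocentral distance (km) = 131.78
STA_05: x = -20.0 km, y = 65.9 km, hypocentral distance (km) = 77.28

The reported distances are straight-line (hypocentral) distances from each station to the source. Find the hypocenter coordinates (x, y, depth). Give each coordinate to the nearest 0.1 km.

Each station gives a sphere (x−x_i)² + (y−y_i)² + z² = d_i² (stations at z=0).
Subtracting the STA_02 sphere from STA_03 and STA_04: z² cancels, leaving linear equations in x and y:
181.0 x − 234.8 y = -4551.71
-10.4 x − 138.0 y = -7509.52
Solving: x ≈ 41.397, y ≈ 51.297 km (keep extra digits for the depth step; rounded: 41.4, 51.3).
Then from the STA_02 sphere: z² = 118.41² − (x + 66.7)² − (y − 69.9)² with x = 41.397, y = 51.297, so z ≈ 44.608 ≈ 44.6 km.

x ≈ 41.4 km, y ≈ 51.3 km, depth ≈ 44.6 km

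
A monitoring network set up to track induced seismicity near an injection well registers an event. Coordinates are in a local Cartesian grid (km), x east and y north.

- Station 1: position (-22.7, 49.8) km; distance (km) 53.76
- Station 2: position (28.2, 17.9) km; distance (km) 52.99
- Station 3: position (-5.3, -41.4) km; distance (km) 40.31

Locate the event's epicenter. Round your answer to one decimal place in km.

Circle about each station: (x + 22.7)² + (y − 49.8)² = 53.76²; (x − 28.2)² + (y − 17.9)² = 52.99²; (x + 5.3)² + (y + 41.4)² = 40.31².
Subtracting pairs of circle equations eliminates x²+y² and gives linear equations (the radical axes):
101.8 x − 63.8 y = -1797.48
34.8 x − 182.4 y = 11.96
Solving the 2×2 system: x ≈ -20.1, y ≈ -3.9 km.

x ≈ -20.1 km, y ≈ -3.9 km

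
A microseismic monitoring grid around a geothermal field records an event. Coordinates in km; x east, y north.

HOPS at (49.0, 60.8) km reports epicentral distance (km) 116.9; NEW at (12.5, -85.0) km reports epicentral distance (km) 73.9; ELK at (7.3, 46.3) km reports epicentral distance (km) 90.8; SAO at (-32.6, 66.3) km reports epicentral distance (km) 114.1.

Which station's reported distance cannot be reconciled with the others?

Solve using three stations at a time. Using HOPS, ELK, SAO (subtract circle equations pairwise → linear system) gives (x, y) ≈ (-3.0, -43.8).
Distances from that point to each station vs reported:
  HOPS: calculated 116.8 vs reported 116.9 → residual 0.1 km
  NEW: calculated 44.0 vs reported 73.9 → residual 29.9 km
  ELK: calculated 90.7 vs reported 90.8 → residual 0.1 km
  SAO: calculated 114.0 vs reported 114.1 → residual 0.1 km
HOPS, ELK, SAO are mutually consistent (residuals ≈ 0); NEW is off by 29.9 km.

NEW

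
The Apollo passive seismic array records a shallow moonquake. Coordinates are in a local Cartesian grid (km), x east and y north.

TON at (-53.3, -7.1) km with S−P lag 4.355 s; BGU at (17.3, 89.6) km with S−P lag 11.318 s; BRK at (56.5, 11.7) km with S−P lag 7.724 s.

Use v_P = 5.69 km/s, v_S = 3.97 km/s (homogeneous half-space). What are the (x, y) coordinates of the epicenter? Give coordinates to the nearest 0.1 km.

Distance from S−P lag: d = Δt · v_P v_S / (v_P − v_S) = Δt · (5.69·3.97)/(5.69−3.97) ≈ 13.1333·Δt.
So d_TON = 57.20, d_BGU = 148.64, d_BRK = 101.44 km.
Circle about each station: (x + 53.3)² + (y + 7.1)² = 57.20²; (x − 17.3)² + (y − 89.6)² = 148.64²; (x − 56.5)² + (y − 11.7)² = 101.44².
Subtracting the TON equation from the BGU and BRK equations removes the quadratic terms:
141.2 x + 193.4 y = -13385.86
219.6 x + 37.6 y = -6580.39
Solving the 2×2 system: x ≈ -20.7, y ≈ -54.1 km.

(-20.7, -54.1)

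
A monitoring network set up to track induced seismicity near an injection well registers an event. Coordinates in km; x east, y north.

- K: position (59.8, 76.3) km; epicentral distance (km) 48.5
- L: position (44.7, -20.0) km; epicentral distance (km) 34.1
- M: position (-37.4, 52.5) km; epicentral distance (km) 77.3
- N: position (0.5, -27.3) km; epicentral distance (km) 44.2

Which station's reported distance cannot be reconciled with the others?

K

Solve using three stations at a time. Using L, M, N (subtract circle equations pairwise → linear system) gives (x, y) ≈ (26.2, 8.6).
Distances from that point to each station vs reported:
  K: calculated 75.6 vs reported 48.5 → residual 27.1 km
  L: calculated 34.1 vs reported 34.1 → residual 0.0 km
  M: calculated 77.3 vs reported 77.3 → residual 0.0 km
  N: calculated 44.2 vs reported 44.2 → residual 0.0 km
L, M, N are mutually consistent (residuals ≈ 0); K is off by 27.1 km.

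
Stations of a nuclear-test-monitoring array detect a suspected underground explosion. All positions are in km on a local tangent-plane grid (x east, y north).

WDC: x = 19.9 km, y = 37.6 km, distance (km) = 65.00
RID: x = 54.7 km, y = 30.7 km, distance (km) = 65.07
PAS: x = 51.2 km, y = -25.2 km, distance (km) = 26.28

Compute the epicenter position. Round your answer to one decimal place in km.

25.0 km east, -27.2 km north

Circle about each station: (x − 19.9)² + (y − 37.6)² = 65.00²; (x − 54.7)² + (y − 30.7)² = 65.07²; (x − 51.2)² + (y + 25.2)² = 26.28².
Subtracting the WDC equation from the RID and PAS equations removes the quadratic terms:
69.6 x − 13.8 y = 2115.71
62.6 x − 125.6 y = 4981.07
Solving the 2×2 system: x ≈ 25.0, y ≈ -27.2 km.
Check against WDC (with the unrounded x, y): √((x − 19.9)²+(y − 37.6)²) = 65.00 ≈ 65.00 km. ✓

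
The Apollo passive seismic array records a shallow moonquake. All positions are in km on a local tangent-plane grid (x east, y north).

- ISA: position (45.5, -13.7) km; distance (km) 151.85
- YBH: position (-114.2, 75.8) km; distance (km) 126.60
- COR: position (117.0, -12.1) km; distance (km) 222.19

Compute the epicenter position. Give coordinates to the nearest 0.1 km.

Circle about each station: (x − 45.5)² + (y + 13.7)² = 151.85²; (x + 114.2)² + (y − 75.8)² = 126.60²; (x − 117.0)² + (y + 12.1)² = 222.19².
Subtracting pairs of circle equations eliminates x²+y² and gives linear equations (the radical axes):
-319.4 x + 179.0 y = 23560.20
143.0 x + 3.2 y = -14732.50
Solving the 2×2 system: x ≈ -101.9, y ≈ -50.2 km.

x ≈ -101.9 km, y ≈ -50.2 km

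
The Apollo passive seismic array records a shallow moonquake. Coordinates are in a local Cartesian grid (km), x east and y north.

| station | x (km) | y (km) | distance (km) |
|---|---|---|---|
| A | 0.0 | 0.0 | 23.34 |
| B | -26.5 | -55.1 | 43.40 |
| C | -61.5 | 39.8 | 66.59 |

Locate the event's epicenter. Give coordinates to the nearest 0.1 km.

(-19.9, -12.2)

Circle about each station: x² + y² = 23.34²; (x + 26.5)² + (y + 55.1)² = 43.40²; (x + 61.5)² + (y − 39.8)² = 66.59².
Subtracting the A equation from the B and C equations removes the quadratic terms:
-53.0 x − 110.2 y = 2399.46
-123.0 x + 79.6 y = 1476.82
Solving the 2×2 system: x ≈ -19.9, y ≈ -12.2 km.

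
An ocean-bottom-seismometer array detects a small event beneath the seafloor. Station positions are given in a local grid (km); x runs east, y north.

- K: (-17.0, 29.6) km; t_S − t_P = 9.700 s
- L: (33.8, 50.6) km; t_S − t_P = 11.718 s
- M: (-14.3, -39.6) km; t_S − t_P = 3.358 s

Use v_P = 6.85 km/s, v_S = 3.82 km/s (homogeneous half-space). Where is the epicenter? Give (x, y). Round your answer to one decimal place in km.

Distance from S−P lag: d = Δt · v_P v_S / (v_P − v_S) = Δt · (6.85·3.82)/(6.85−3.82) ≈ 8.6360·Δt.
So d_K = 83.77, d_L = 101.20, d_M = 29.00 km.
Circle about each station: (x + 17.0)² + (y − 29.6)² = 83.77²; (x − 33.8)² + (y − 50.6)² = 101.20²; (x + 14.3)² + (y + 39.6)² = 29.00².
Subtracting the K equation from the L and M equations removes the quadratic terms:
101.6 x + 42.0 y = -686.39
5.4 x − 138.4 y = 6783.90
Solving the 2×2 system: x ≈ 13.3, y ≈ -48.5 km.

(13.3, -48.5)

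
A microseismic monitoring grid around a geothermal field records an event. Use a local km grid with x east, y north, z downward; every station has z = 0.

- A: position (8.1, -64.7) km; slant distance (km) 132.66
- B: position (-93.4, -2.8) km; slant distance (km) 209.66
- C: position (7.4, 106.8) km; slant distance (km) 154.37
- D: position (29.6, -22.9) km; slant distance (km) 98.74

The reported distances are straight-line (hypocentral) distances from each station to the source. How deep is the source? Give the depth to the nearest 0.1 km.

depth ≈ 51.3 km

Each station gives a sphere (x−x_i)² + (y−y_i)² + z² = d_i² (stations at z=0).
Subtracting the A sphere from B and C: z² cancels, leaving linear equations in x and y:
-203.0 x + 123.8 y = -21878.94
-1.4 x + 343.0 y = 977.88
Solving: x ≈ 109.790, y ≈ 3.299 km (keep extra digits for the depth step; rounded: 109.8, 3.3).
Then from the A sphere: z² = 132.66² − (x − 8.1)² − (y + 64.7)² with x = 109.790, y = 3.299, so z ≈ 51.322 ≈ 51.3 km.
Check against D (with the unrounded solution): distance 98.75 ≈ 98.74 km. ✓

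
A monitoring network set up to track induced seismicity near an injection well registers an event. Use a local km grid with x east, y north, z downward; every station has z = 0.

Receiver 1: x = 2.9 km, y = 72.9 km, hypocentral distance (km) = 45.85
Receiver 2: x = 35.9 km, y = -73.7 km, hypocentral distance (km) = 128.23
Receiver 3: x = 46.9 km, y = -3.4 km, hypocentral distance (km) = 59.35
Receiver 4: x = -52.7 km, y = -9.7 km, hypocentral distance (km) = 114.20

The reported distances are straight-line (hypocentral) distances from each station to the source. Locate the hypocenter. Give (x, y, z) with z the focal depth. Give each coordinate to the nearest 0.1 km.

Each station gives a sphere (x−x_i)² + (y−y_i)² + z² = d_i² (stations at z=0).
Subtracting the Receiver 1 sphere from Receiver 2 and Receiver 3: z² cancels, leaving linear equations in x and y:
66.0 x − 293.2 y = -12943.03
88.0 x − 152.6 y = -4531.85
Solving: x ≈ 41.091, y ≈ 53.394 km (keep extra digits for the depth step; rounded: 41.1, 53.4).
Then from the Receiver 1 sphere: z² = 45.85² − (x − 2.9)² − (y − 72.9)² with x = 41.091, y = 53.394, so z ≈ 16.223 ≈ 16.2 km.

(41.1, 53.4, 16.2)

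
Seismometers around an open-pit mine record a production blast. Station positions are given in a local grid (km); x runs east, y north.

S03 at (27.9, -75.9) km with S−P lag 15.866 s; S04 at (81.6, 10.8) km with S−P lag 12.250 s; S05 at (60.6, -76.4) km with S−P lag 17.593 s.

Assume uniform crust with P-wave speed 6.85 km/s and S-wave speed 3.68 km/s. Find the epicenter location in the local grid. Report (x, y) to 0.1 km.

Distance from S−P lag: d = Δt · v_P v_S / (v_P − v_S) = Δt · (6.85·3.68)/(6.85−3.68) ≈ 7.9521·Δt.
So d_S03 = 126.17, d_S04 = 97.41, d_S05 = 139.90 km.
Circle about each station: (x − 27.9)² + (y + 75.9)² = 126.17²; (x − 81.6)² + (y − 10.8)² = 97.41²; (x − 60.6)² + (y + 76.4)² = 139.90².
Subtracting pairs of circle equations eliminates x²+y² and gives linear equations (the radical axes):
107.4 x + 173.4 y = 6666.14
65.4 x − 1.0 y = -683.04
Solving the 2×2 system: x ≈ -9.8, y ≈ 44.5 km.

x ≈ -9.8 km, y ≈ 44.5 km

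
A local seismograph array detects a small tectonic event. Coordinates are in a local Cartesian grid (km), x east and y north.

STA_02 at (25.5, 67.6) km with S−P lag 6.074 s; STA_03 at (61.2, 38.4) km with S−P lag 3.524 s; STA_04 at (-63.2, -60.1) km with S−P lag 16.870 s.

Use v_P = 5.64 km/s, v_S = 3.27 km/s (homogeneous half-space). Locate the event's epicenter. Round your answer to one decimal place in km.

x ≈ 39.0 km, y ≈ 22.3 km

Distance from S−P lag: d = Δt · v_P v_S / (v_P − v_S) = Δt · (5.64·3.27)/(5.64−3.27) ≈ 7.7818·Δt.
So d_STA_02 = 47.27, d_STA_03 = 27.42, d_STA_04 = 131.28 km.
Circle about each station: (x − 25.5)² + (y − 67.6)² = 47.27²; (x − 61.2)² + (y − 38.4)² = 27.42²; (x + 63.2)² + (y + 60.1)² = 131.28².
Subtracting the STA_02 equation from the STA_03 and STA_04 equations removes the quadratic terms:
71.4 x − 58.4 y = 1482.59
-177.4 x − 255.4 y = -12613.75
Solving the 2×2 system: x ≈ 39.0, y ≈ 22.3 km.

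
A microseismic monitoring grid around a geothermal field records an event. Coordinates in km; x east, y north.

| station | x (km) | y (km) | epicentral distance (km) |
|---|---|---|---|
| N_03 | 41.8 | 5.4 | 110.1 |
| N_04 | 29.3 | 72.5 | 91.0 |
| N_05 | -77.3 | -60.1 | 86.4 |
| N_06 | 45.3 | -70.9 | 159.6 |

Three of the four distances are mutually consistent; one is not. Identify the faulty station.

Solve using three stations at a time. Using N_03, N_04, N_06 (subtract circle equations pairwise → linear system) gives (x, y) ≈ (-58.5, 50.1).
Distances from that point to each station vs reported:
  N_03: calculated 109.8 vs reported 110.1 → residual 0.3 km
  N_04: calculated 90.6 vs reported 91.0 → residual 0.4 km
  N_05: calculated 111.7 vs reported 86.4 → residual 25.3 km
  N_06: calculated 159.4 vs reported 159.6 → residual 0.2 km
N_03, N_04, N_06 are mutually consistent (residuals ≈ 0); N_05 is off by 25.3 km.

N_05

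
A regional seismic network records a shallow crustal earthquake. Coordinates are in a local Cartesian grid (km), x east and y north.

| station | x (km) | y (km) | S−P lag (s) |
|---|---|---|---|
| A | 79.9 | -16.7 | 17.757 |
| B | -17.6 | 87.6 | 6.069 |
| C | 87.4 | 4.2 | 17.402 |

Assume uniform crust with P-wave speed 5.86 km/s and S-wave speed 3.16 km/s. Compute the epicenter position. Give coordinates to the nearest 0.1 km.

Distance from S−P lag: d = Δt · v_P v_S / (v_P − v_S) = Δt · (5.86·3.16)/(5.86−3.16) ≈ 6.8584·Δt.
So d_A = 121.78, d_B = 41.62, d_C = 119.35 km.
Circle about each station: (x − 79.9)² + (y + 16.7)² = 121.78²; (x + 17.6)² + (y − 87.6)² = 41.62²; (x − 87.4)² + (y − 4.2)² = 119.35².
Subtracting pairs of circle equations eliminates x²+y² and gives linear equations (the radical axes):
-195.0 x + 208.6 y = 14418.76
15.0 x + 41.8 y = 1579.45
Solving the 2×2 system: x ≈ -24.2, y ≈ 46.5 km.

-24.2 km east, 46.5 km north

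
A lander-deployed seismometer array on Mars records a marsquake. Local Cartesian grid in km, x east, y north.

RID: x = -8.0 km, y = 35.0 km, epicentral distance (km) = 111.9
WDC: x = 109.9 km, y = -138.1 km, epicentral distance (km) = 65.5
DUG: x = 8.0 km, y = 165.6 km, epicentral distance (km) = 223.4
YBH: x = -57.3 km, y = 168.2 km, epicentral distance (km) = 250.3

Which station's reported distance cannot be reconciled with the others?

WDC

Solve using three stations at a time. Using RID, DUG, YBH (subtract circle equations pairwise → linear system) gives (x, y) ≈ (64.3, -50.7).
Distances from that point to each station vs reported:
  RID: calculated 112.1 vs reported 111.9 → residual 0.2 km
  WDC: calculated 98.6 vs reported 65.5 → residual 33.1 km
  DUG: calculated 223.5 vs reported 223.4 → residual 0.1 km
  YBH: calculated 250.4 vs reported 250.3 → residual 0.1 km
RID, DUG, YBH are mutually consistent (residuals ≈ 0); WDC is off by 33.1 km.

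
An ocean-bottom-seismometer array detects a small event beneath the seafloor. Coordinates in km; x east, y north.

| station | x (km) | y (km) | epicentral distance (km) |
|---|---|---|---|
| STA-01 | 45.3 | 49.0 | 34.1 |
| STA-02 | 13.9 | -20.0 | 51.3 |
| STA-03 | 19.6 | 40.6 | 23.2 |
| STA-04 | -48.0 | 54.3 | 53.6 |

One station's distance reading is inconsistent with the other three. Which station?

STA-01

Solve using three stations at a time. Using STA-02, STA-03, STA-04 (subtract circle equations pairwise → linear system) gives (x, y) ≈ (-0.6, 29.2).
Distances from that point to each station vs reported:
  STA-01: calculated 50.0 vs reported 34.1 → residual 15.9 km
  STA-02: calculated 51.3 vs reported 51.3 → residual 0.0 km
  STA-03: calculated 23.2 vs reported 23.2 → residual 0.0 km
  STA-04: calculated 53.6 vs reported 53.6 → residual 0.0 km
STA-02, STA-03, STA-04 are mutually consistent (residuals ≈ 0); STA-01 is off by 15.9 km.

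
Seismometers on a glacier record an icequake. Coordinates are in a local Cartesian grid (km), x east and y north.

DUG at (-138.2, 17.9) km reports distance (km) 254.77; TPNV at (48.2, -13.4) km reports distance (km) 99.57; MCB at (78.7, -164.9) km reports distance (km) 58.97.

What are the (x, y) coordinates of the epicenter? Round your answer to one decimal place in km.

Circle about each station: (x + 138.2)² + (y − 17.9)² = 254.77²; (x − 48.2)² + (y + 13.4)² = 99.57²; (x − 78.7)² + (y + 164.9)² = 58.97².
Subtracting the DUG equation from the TPNV and MCB equations removes the quadratic terms:
372.8 x − 62.6 y = 38076.72
433.8 x − 365.6 y = 75396.34
Solving the 2×2 system: x ≈ 84.3, y ≈ -106.2 km.

x ≈ 84.3 km, y ≈ -106.2 km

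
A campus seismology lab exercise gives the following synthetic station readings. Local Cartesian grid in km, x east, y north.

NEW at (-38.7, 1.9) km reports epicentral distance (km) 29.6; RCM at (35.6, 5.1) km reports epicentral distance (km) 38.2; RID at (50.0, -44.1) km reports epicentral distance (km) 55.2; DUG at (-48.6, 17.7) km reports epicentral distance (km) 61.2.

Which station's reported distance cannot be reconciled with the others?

NEW

Solve using three stations at a time. Using RCM, RID, DUG (subtract circle equations pairwise → linear system) gives (x, y) ≈ (3.1, -15.0).
Distances from that point to each station vs reported:
  NEW: calculated 45.1 vs reported 29.6 → residual 15.5 km
  RCM: calculated 38.2 vs reported 38.2 → residual 0.0 km
  RID: calculated 55.2 vs reported 55.2 → residual 0.0 km
  DUG: calculated 61.2 vs reported 61.2 → residual 0.0 km
RCM, RID, DUG are mutually consistent (residuals ≈ 0); NEW is off by 15.5 km.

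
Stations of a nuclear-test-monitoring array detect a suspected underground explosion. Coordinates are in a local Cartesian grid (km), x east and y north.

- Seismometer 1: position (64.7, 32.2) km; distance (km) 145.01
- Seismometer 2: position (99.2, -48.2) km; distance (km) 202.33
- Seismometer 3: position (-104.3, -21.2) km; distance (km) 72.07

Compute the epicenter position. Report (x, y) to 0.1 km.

(-79.6, 46.5)

Circle about each station: (x − 64.7)² + (y − 32.2)² = 145.01²; (x − 99.2)² + (y + 48.2)² = 202.33²; (x + 104.3)² + (y + 21.2)² = 72.07².
Subtracting the Seismometer 1 equation from the Seismometer 2 and Seismometer 3 equations removes the quadratic terms:
69.0 x − 160.8 y = -12968.58
-338.0 x − 106.8 y = 21938.82
Solving the 2×2 system: x ≈ -79.6, y ≈ 46.5 km.
Check against Seismometer 1 (with the unrounded x, y): √((x − 64.7)²+(y − 32.2)²) = 145.01 ≈ 145.01 km. ✓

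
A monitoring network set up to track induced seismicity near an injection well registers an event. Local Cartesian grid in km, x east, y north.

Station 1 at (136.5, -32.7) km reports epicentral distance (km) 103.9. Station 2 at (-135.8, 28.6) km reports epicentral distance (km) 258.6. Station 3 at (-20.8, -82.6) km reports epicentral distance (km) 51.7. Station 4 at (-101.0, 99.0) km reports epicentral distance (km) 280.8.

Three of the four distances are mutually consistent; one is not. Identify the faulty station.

Solve using three stations at a time. Using Station 1, Station 2, Station 4 (subtract circle equations pairwise → linear system) gives (x, y) ≈ (77.2, -118.0).
Distances from that point to each station vs reported:
  Station 1: calculated 103.8 vs reported 103.9 → residual 0.1 km
  Station 2: calculated 258.6 vs reported 258.6 → residual 0.0 km
  Station 3: calculated 104.2 vs reported 51.7 → residual 52.5 km
  Station 4: calculated 280.8 vs reported 280.8 → residual 0.0 km
Station 1, Station 2, Station 4 are mutually consistent (residuals ≈ 0); Station 3 is off by 52.5 km.

Station 3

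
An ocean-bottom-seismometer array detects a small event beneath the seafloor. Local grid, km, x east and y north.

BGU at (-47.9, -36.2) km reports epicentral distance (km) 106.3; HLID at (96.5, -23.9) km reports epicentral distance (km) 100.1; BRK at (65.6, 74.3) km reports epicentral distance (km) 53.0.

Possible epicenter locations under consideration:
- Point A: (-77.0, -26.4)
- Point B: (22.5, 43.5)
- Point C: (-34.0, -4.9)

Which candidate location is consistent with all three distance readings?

Point B

For each candidate, compare |candidate − station| to the reported distance:
Point A: residuals BGU 75.6, HLID 73.4, BRK 121.6 → max 121.6 km
Point B: residuals BGU 0.0, HLID 0.0, BRK 0.0 → max 0.0 km
Point C: residuals BGU 72.1, HLID 31.8, BRK 74.3 → max 74.3 km
Only Point B has all residuals ≈ 0.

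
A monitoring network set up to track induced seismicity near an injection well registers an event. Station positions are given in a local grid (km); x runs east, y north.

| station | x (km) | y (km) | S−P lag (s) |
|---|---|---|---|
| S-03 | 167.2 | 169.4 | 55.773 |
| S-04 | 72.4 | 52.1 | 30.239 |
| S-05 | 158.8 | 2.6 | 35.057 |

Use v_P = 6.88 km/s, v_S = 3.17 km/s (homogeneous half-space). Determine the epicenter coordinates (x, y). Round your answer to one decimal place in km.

Distance from S−P lag: d = Δt · v_P v_S / (v_P − v_S) = Δt · (6.88·3.17)/(6.88−3.17) ≈ 5.8786·Δt.
So d_S-03 = 327.87, d_S-04 = 177.76, d_S-05 = 206.09 km.
Circle about each station: (x − 167.2)² + (y − 169.4)² = 327.87²; (x − 72.4)² + (y − 52.1)² = 177.76²; (x − 158.8)² + (y − 2.6)² = 206.09².
Subtracting the S-03 equation from the S-04 and S-05 equations removes the quadratic terms:
-189.6 x − 234.6 y = 27204.09
-16.8 x − 333.6 y = 33597.65
Solving the 2×2 system: x ≈ -20.1, y ≈ -99.7 km.
Check against S-03 (with the unrounded x, y): √((x − 167.2)²+(y − 169.4)²) = 327.88 ≈ 327.87 km. ✓

x ≈ -20.1 km, y ≈ -99.7 km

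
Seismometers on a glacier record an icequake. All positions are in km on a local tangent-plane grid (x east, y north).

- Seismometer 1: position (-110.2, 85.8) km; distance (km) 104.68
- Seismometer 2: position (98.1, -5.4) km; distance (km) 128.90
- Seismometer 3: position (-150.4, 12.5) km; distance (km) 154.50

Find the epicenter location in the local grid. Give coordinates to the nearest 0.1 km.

x ≈ -6.8 km, y ≈ 69.5 km

Circle about each station: (x + 110.2)² + (y − 85.8)² = 104.68²; (x − 98.1)² + (y + 5.4)² = 128.90²; (x + 150.4)² + (y − 12.5)² = 154.50².
Subtracting the Seismometer 1 equation from the Seismometer 2 and Seismometer 3 equations removes the quadratic terms:
416.6 x − 182.4 y = -15510.22
-80.4 x − 146.6 y = -9641.62
Solving the 2×2 system: x ≈ -6.8, y ≈ 69.5 km.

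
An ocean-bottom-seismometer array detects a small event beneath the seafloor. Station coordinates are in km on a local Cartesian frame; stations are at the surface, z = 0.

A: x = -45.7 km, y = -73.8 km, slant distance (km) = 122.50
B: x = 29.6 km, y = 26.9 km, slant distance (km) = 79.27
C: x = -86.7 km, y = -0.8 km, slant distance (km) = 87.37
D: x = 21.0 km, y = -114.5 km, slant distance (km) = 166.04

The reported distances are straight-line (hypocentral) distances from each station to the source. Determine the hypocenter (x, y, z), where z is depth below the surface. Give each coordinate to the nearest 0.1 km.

Each station gives a sphere (x−x_i)² + (y−y_i)² + z² = d_i² (stations at z=0).
Subtracting the A sphere from B and C: z² cancels, leaving linear equations in x and y:
150.6 x + 201.4 y = 2787.36
-82.0 x + 146.0 y = 7355.33
Solving: x ≈ -27.905, y ≈ 34.706 km (keep extra digits for the depth step; rounded: -27.9, 34.7).
Then from the A sphere: z² = 122.50² − (x + 45.7)² − (y + 73.8)² with x = -27.905, y = 34.706, so z ≈ 54.000 ≈ 54.0 km.
Check against D (with the unrounded solution): distance 166.04 ≈ 166.04 km. ✓

(-27.9, 34.7, 54.0)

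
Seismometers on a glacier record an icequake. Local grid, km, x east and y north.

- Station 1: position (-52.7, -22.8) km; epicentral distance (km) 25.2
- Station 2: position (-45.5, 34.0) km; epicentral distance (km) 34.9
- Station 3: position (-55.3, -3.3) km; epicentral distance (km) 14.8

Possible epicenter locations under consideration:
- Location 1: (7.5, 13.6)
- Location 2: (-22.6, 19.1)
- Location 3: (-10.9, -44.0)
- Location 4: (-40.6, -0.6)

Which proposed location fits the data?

Location 4

For each candidate, compare |candidate − station| to the reported distance:
Location 1: residuals Station 1 45.1, Station 2 21.9, Station 3 50.2 → max 50.2 km
Location 2: residuals Station 1 26.4, Station 2 7.6, Station 3 24.8 → max 26.4 km
Location 3: residuals Station 1 21.7, Station 2 50.4, Station 3 45.4 → max 50.4 km
Location 4: residuals Station 1 0.1, Station 2 0.0, Station 3 0.1 → max 0.1 km
Only Location 4 has all residuals ≈ 0.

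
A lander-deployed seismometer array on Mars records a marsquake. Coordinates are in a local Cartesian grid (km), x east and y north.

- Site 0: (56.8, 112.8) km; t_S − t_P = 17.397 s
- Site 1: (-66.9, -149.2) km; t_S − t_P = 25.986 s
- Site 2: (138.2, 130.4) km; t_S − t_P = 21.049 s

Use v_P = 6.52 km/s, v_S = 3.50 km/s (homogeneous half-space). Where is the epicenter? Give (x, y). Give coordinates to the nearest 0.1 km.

78.2 km east, -16.9 km north

Distance from S−P lag: d = Δt · v_P v_S / (v_P − v_S) = Δt · (6.52·3.50)/(6.52−3.50) ≈ 7.5563·Δt.
So d_Site 0 = 131.46, d_Site 1 = 196.36, d_Site 2 = 159.05 km.
Circle about each station: (x − 56.8)² + (y − 112.8)² = 131.46²; (x + 66.9)² + (y + 149.2)² = 196.36²; (x − 138.2)² + (y − 130.4)² = 159.05².
Subtracting pairs of circle equations eliminates x²+y² and gives linear equations (the radical axes):
-247.4 x − 524.0 y = -10489.35
162.8 x + 35.2 y = 12138.15
Solving the 2×2 system: x ≈ 78.2, y ≈ -16.9 km.
Check against Site 0 (with the unrounded x, y): √((x − 56.8)²+(y − 112.8)²) = 131.47 ≈ 131.46 km. ✓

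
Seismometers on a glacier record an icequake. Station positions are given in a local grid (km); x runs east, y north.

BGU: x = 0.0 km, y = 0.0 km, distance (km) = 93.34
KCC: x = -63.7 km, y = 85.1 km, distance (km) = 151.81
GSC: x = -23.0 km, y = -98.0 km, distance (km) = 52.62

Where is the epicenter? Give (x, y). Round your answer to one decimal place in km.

x ≈ -65.3 km, y ≈ -66.7 km

Circle about each station: x² + y² = 93.34²; (x + 63.7)² + (y − 85.1)² = 151.81²; (x + 23.0)² + (y + 98.0)² = 52.62².
Subtracting the BGU equation from the KCC and GSC equations removes the quadratic terms:
-127.4 x + 170.2 y = -3034.22
-46.0 x − 196.0 y = 16076.49
Solving the 2×2 system: x ≈ -65.3, y ≈ -66.7 km.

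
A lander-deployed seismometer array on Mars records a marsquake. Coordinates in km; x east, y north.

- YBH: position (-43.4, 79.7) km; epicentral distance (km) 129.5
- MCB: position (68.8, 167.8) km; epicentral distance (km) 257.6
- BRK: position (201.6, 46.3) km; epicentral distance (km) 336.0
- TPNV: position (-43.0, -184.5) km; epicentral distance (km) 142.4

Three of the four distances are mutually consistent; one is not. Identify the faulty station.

Solve using three stations at a time. Using YBH, MCB, TPNV (subtract circle equations pairwise → linear system) gives (x, y) ≈ (-75.1, -45.8).
Distances from that point to each station vs reported:
  YBH: calculated 129.5 vs reported 129.5 → residual 0.0 km
  MCB: calculated 257.6 vs reported 257.6 → residual 0.0 km
  BRK: calculated 291.7 vs reported 336.0 → residual 44.3 km
  TPNV: calculated 142.4 vs reported 142.4 → residual 0.0 km
YBH, MCB, TPNV are mutually consistent (residuals ≈ 0); BRK is off by 44.3 km.

BRK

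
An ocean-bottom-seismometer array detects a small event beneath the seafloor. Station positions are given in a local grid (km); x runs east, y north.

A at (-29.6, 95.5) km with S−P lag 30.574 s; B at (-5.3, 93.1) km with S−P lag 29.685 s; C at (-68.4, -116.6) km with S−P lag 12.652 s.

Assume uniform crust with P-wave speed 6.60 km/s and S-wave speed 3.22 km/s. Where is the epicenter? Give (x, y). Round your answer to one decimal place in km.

x ≈ 7.6 km, y ≈ -93.1 km

Distance from S−P lag: d = Δt · v_P v_S / (v_P − v_S) = Δt · (6.60·3.22)/(6.60−3.22) ≈ 6.2876·Δt.
So d_A = 192.24, d_B = 186.65, d_C = 79.55 km.
Circle about each station: (x + 29.6)² + (y − 95.5)² = 192.24²; (x + 5.3)² + (y − 93.1)² = 186.65²; (x + 68.4)² + (y + 116.6)² = 79.55².
Subtracting the A equation from the B and C equations removes the quadratic terms:
48.6 x − 4.8 y = 817.29
-77.6 x − 424.2 y = 38905.73
Solving the 2×2 system: x ≈ 7.6, y ≈ -93.1 km.
Check against A (with the unrounded x, y): √((x + 29.6)²+(y − 95.5)²) = 192.25 ≈ 192.24 km. ✓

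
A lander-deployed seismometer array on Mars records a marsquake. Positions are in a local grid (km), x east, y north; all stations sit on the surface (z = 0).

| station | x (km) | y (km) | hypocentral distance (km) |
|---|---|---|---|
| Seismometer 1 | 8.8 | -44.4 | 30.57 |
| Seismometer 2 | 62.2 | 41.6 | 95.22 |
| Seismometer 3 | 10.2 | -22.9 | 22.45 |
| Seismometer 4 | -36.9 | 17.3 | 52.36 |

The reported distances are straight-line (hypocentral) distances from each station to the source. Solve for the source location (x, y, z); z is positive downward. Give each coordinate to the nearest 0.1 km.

x ≈ -6.5 km, y ≈ -22.6 km, depth ≈ 15.0 km

Each station gives a sphere (x−x_i)² + (y−y_i)² + z² = d_i² (stations at z=0).
Subtracting the Seismometer 1 sphere from Seismometer 2 and Seismometer 3: z² cancels, leaving linear equations in x and y:
106.8 x + 172.0 y = -4581.72
2.8 x + 43.0 y = -989.83
Solving: x ≈ -6.511, y ≈ -22.595 km (keep extra digits for the depth step; rounded: -6.5, -22.6).
Then from the Seismometer 1 sphere: z² = 30.57² − (x − 8.8)² − (y + 44.4)² with x = -6.511, y = -22.595, so z ≈ 14.988 ≈ 15.0 km.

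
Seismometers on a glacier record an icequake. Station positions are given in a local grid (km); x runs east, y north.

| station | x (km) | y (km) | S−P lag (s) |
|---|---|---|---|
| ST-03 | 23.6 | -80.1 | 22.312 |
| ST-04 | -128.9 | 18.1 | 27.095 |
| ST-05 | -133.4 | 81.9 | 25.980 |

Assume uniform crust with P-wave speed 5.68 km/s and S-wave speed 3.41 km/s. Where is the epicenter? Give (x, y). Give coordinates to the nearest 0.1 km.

(87.6, 99.2)

Distance from S−P lag: d = Δt · v_P v_S / (v_P − v_S) = Δt · (5.68·3.41)/(5.68−3.41) ≈ 8.5325·Δt.
So d_ST-03 = 190.38, d_ST-04 = 231.19, d_ST-05 = 221.67 km.
Circle about each station: (x − 23.6)² + (y + 80.1)² = 190.38²; (x + 128.9)² + (y − 18.1)² = 231.19²; (x + 133.4)² + (y − 81.9)² = 221.67².
Subtracting the ST-03 equation from the ST-04 and ST-05 equations removes the quadratic terms:
-305.0 x + 196.4 y = -7234.42
-314.0 x + 324.0 y = 4637.16
Solving the 2×2 system: x ≈ 87.6, y ≈ 99.2 km.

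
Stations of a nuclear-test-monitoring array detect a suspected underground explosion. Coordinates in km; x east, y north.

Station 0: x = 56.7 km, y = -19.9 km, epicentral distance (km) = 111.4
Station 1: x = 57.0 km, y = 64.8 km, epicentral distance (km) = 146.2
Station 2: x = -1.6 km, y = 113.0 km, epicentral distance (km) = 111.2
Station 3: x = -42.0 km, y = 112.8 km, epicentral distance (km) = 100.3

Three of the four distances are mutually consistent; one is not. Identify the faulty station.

Station 1

Solve using three stations at a time. Using Station 0, Station 2, Station 3 (subtract circle equations pairwise → linear system) gives (x, y) ≈ (-49.8, 12.8).
Distances from that point to each station vs reported:
  Station 0: calculated 111.4 vs reported 111.4 → residual 0.0 km
  Station 1: calculated 118.8 vs reported 146.2 → residual 27.4 km
  Station 2: calculated 111.2 vs reported 111.2 → residual 0.0 km
  Station 3: calculated 100.3 vs reported 100.3 → residual 0.0 km
Station 0, Station 2, Station 3 are mutually consistent (residuals ≈ 0); Station 1 is off by 27.4 km.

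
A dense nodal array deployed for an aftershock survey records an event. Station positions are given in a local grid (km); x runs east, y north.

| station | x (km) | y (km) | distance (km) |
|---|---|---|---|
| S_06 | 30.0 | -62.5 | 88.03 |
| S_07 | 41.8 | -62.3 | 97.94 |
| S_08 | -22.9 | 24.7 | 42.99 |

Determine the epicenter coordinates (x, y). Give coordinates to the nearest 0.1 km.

Circle about each station: (x − 30.0)² + (y + 62.5)² = 88.03²; (x − 41.8)² + (y + 62.3)² = 97.94²; (x + 22.9)² + (y − 24.7)² = 42.99².
Subtracting the S_06 equation from the S_07 and S_08 equations removes the quadratic terms:
23.6 x + 0.4 y = -1020.68
-105.8 x + 174.4 y = 2229.39
Solving the 2×2 system: x ≈ -43.0, y ≈ -13.3 km.
Check against S_06 (with the unrounded x, y): √((x − 30.0)²+(y + 62.5)²) = 88.04 ≈ 88.03 km. ✓

x ≈ -43.0 km, y ≈ -13.3 km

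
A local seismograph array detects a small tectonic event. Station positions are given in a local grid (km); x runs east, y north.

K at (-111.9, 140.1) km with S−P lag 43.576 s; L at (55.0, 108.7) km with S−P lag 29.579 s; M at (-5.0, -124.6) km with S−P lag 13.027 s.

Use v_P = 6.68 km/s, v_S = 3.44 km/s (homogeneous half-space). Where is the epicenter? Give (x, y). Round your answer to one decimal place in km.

Distance from S−P lag: d = Δt · v_P v_S / (v_P − v_S) = Δt · (6.68·3.44)/(6.68−3.44) ≈ 7.0923·Δt.
So d_K = 309.06, d_L = 209.78, d_M = 92.39 km.
Circle about each station: (x + 111.9)² + (y − 140.1)² = 309.06²; (x − 55.0)² + (y − 108.7)² = 209.78²; (x + 5.0)² + (y + 124.6)² = 92.39².
Subtracting the K equation from the L and M equations removes the quadratic terms:
333.8 x − 62.8 y = 34201.51
213.8 x − 529.4 y = 70382.71
Solving the 2×2 system: x ≈ 83.8, y ≈ -99.1 km.
Check against K (with the unrounded x, y): √((x + 111.9)²+(y − 140.1)²) = 309.06 ≈ 309.06 km. ✓

x ≈ 83.8 km, y ≈ -99.1 km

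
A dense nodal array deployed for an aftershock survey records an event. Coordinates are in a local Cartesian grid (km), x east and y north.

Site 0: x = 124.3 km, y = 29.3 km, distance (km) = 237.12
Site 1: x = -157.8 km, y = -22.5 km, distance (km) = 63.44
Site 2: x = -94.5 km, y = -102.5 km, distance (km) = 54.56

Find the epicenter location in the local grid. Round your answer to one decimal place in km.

(-99.8, -48.2)

Circle about each station: (x − 124.3)² + (y − 29.3)² = 237.12²; (x + 157.8)² + (y + 22.5)² = 63.44²; (x + 94.5)² + (y + 102.5)² = 54.56².
Subtracting the Site 0 equation from the Site 1 and Site 2 equations removes the quadratic terms:
-564.2 x − 103.6 y = 61299.37
-437.6 x − 263.6 y = 56376.62
Solving the 2×2 system: x ≈ -99.8, y ≈ -48.2 km.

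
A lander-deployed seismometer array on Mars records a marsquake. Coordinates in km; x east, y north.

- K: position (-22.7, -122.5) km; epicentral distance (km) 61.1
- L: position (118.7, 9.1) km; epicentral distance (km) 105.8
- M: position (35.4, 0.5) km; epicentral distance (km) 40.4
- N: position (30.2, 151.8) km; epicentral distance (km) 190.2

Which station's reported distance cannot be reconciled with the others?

K

Solve using three stations at a time. Using L, M, N (subtract circle equations pairwise → linear system) gives (x, y) ≈ (24.1, -38.3).
Distances from that point to each station vs reported:
  K: calculated 96.3 vs reported 61.1 → residual 35.2 km
  L: calculated 105.8 vs reported 105.8 → residual 0.0 km
  M: calculated 40.4 vs reported 40.4 → residual 0.0 km
  N: calculated 190.2 vs reported 190.2 → residual 0.0 km
L, M, N are mutually consistent (residuals ≈ 0); K is off by 35.2 km.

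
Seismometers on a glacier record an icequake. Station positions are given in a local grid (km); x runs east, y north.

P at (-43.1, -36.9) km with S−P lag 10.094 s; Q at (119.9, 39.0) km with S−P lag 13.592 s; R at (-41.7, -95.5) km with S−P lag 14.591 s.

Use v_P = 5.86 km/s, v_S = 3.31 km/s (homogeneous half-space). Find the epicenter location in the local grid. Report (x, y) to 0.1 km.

(28.7, -9.7)

Distance from S−P lag: d = Δt · v_P v_S / (v_P − v_S) = Δt · (5.86·3.31)/(5.86−3.31) ≈ 7.6065·Δt.
So d_P = 76.78, d_Q = 103.39, d_R = 110.99 km.
Circle about each station: (x + 43.1)² + (y + 36.9)² = 76.78²; (x − 119.9)² + (y − 39.0)² = 103.39²; (x + 41.7)² + (y + 95.5)² = 110.99².
Subtracting the P equation from the Q and R equations removes the quadratic terms:
326.0 x + 151.8 y = 7883.47
2.8 x − 117.2 y = 1216.31
Solving the 2×2 system: x ≈ 28.7, y ≈ -9.7 km.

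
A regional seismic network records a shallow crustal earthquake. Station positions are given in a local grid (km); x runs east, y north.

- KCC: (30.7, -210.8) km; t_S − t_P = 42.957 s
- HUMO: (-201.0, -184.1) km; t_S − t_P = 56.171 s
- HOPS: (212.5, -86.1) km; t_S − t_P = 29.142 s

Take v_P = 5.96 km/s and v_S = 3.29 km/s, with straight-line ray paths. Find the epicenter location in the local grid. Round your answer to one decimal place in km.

101.2 km east, 96.7 km north

Distance from S−P lag: d = Δt · v_P v_S / (v_P − v_S) = Δt · (5.96·3.29)/(5.96−3.29) ≈ 7.3440·Δt.
So d_KCC = 315.47, d_HUMO = 412.52, d_HOPS = 214.02 km.
Circle about each station: (x − 30.7)² + (y + 210.8)² = 315.47²; (x + 201.0)² + (y + 184.1)² = 412.52²; (x − 212.5)² + (y + 86.1)² = 214.02².
Subtracting the KCC equation from the HUMO and HOPS equations removes the quadratic terms:
-463.4 x + 53.4 y = -41736.75
363.6 x + 249.4 y = 60907.09
Solving the 2×2 system: x ≈ 101.2, y ≈ 96.7 km.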